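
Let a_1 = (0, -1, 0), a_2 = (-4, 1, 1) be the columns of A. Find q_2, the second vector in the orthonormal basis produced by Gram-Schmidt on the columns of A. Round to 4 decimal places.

a_1 = (0, -1, 0); ‖a_1‖ = 1.0000, so q_1 = (0.0000, -1.0000, 0.0000).
q_1·a_2 = 0.0000·(-4) + (-1.0000)·1 + 0.0000·1 = -1.0000.
u_2 = a_2 + 1.0000·q_1 = (-4.0000, 0.0000, 1.0000).
‖u_2‖ = 4.1231, so q_2 = (-0.9701, 0.0000, 0.2425).

q_2 = (-0.9701, 0.0000, 0.2425)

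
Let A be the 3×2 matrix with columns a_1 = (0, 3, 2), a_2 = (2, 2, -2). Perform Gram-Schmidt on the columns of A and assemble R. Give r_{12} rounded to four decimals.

a_1 = (0, 3, 2); ‖a_1‖ = 3.6056, so q_1 = (0.0000, 0.8321, 0.5547).
r_{12} = q_1·a_2 = 0.5547.

r_{12} = 0.5547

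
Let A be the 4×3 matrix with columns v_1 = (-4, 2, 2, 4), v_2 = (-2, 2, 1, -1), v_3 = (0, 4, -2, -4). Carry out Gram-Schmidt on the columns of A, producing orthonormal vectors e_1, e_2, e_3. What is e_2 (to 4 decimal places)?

e_2 = (-0.3651, 0.5477, 0.1826, -0.7303)

v_1 = (-4, 2, 2, 4); ‖v_1‖ = 6.3246, so e_1 = (-0.6325, 0.3162, 0.3162, 0.6325).
e_1·v_2 = (-0.6325)·(-2) + 0.3162·2 + 0.3162·1 + 0.6325·(-1) = 1.5811.
u_2 = v_2 − 1.5811·e_1 = (-1.0000, 1.5000, 0.5000, -2.0000).
‖u_2‖ = 2.7386, so e_2 = (-0.3651, 0.5477, 0.1826, -0.7303).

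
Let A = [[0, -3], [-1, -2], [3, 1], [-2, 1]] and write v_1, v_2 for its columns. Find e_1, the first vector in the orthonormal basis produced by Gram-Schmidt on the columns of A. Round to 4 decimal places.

e_1 = v_1/‖v_1‖ = (0, -1, 3, -2)/3.7417 = (0.0000, -0.2673, 0.8018, -0.5345).

e_1 = (0.0000, -0.2673, 0.8018, -0.5345)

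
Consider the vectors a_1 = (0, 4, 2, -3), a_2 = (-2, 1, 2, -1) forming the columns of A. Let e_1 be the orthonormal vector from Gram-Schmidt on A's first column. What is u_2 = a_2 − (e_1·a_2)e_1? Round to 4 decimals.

a_1 = (0, 4, 2, -3); ‖a_1‖ = 5.3852, so e_1 = (0.0000, 0.7428, 0.3714, -0.5571).
e_1·a_2 = 0.0000·(-2) + 0.7428·1 + 0.3714·2 + (-0.5571)·(-1) = 2.0426.
u_2 = a_2 − 2.0426·e_1 = (-2.0000, -0.5172, 1.2414, 0.1379).

u_2 = (-2.0000, -0.5172, 1.2414, 0.1379)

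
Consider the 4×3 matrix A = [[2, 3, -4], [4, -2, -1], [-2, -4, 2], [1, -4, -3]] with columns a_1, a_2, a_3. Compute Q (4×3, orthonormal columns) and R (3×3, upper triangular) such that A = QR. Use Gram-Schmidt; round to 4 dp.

Q = [[0.4000, 0.4241, -0.5650], [0.8000, -0.3465, 0.4651], [-0.4000, -0.5735, 0.0248], [0.2000, -0.6093, -0.6811]], R = [[5.0000, 0.4000, -3.8000], [0.0000, 6.6963, -0.6690], [0.0000, 0.0000, 3.8875]]

e_1 = a_1/‖a_1‖ = (2, 4, -2, 1)/5.0000 = (0.4000, 0.8000, -0.4000, 0.2000).
r_{12} = e_1·a_2 = 0.4000.
u_2 = a_2 − 0.4000·e_1 = (2.8400, -2.3200, -3.8400, -4.0800).
‖u_2‖ = 6.6963, so e_2 = (0.4241, -0.3465, -0.5735, -0.6093).
r_{13} = e_1·a_3 = -3.8000; r_{23} = e_2·a_3 = -0.6690.
u_3 = a_3 + 3.8000·e_1 + 0.6690·e_2 = (-2.1963, 1.8082, 0.0963, -2.6476).
‖u_3‖ = 3.8875, so e_3 = (-0.5650, 0.4651, 0.0248, -0.6811).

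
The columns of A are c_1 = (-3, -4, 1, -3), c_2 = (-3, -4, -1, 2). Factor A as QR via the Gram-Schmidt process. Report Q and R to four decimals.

q_1 = c_1/‖c_1‖ = (-3, -4, 1, -3)/5.9161 = (-0.5071, -0.6761, 0.1690, -0.5071).
r_{12} = q_1·c_2 = 3.0426.
u_2 = c_2 − 3.0426·q_1 = (-1.4571, -1.9429, -1.5143, 3.5429).
‖u_2‖ = 4.5544, so q_2 = (-0.3199, -0.4266, -0.3325, 0.7779).

Q = [[-0.5071, -0.3199], [-0.6761, -0.4266], [0.1690, -0.3325], [-0.5071, 0.7779]], R = [[5.9161, 3.0426], [0.0000, 4.5544]]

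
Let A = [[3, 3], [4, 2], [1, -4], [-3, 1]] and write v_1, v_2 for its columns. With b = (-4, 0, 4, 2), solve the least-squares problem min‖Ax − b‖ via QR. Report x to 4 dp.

x = (-0.1684, -0.8105)

v_1 = (3, 4, 1, -3); ‖v_1‖ = 5.9161, so e_1 = (0.5071, 0.6761, 0.1690, -0.5071).
e_1·v_2 = 0.5071·3 + 0.6761·2 + 0.1690·(-4) + (-0.5071)·1 = 1.6903.
u_2 = v_2 − 1.6903·e_1 = (2.1429, 0.8571, -4.2857, 1.8571).
‖u_2‖ = 5.2099, so e_2 = (0.4113, 0.1645, -0.8226, 0.3565).
Qᵀb = (-2.3664, -4.2227).
Back-substitute: x_2 = -4.2227/5.2099 = -0.8105.
x_1 = (-2.3664 − 1.6903·(-0.8105))/5.9161 = -0.1684.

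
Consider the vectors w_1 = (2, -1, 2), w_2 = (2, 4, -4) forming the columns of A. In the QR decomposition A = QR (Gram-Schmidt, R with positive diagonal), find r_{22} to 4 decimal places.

r_{22} = 5.3748

q_1 = w_1/‖w_1‖ = (2, -1, 2)/3.0000 = (0.6667, -0.3333, 0.6667).
r_{12} = q_1·w_2 = -2.6667.
u_2 = w_2 + 2.6667·q_1 = (3.7778, 3.1111, -2.2222).
r_{22} = ‖u_2‖ = 5.3748.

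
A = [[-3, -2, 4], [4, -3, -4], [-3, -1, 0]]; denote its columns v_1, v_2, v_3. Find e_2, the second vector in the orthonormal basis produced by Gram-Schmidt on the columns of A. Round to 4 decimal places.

v_1 = (-3, 4, -3); ‖v_1‖ = 5.8310, so e_1 = (-0.5145, 0.6860, -0.5145).
e_1·v_2 = (-0.5145)·(-2) + 0.6860·(-3) + (-0.5145)·(-1) = -0.5145.
u_2 = v_2 + 0.5145·e_1 = (-2.2647, -2.6471, -1.2647).
‖u_2‖ = 3.7061, so e_2 = (-0.6111, -0.7142, -0.3412).

e_2 = (-0.6111, -0.7142, -0.3412)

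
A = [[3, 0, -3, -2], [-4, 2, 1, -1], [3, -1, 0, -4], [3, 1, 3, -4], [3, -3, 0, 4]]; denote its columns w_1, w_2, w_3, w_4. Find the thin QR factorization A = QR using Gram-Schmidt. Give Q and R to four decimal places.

w_1 = (3, -4, 3, 3, 3); ‖w_1‖ = 7.2111, so q_1 = (0.4160, -0.5547, 0.4160, 0.4160, 0.4160).
q_1·w_2 = 0.4160·0 + (-0.5547)·2 + 0.4160·(-1) + 0.4160·1 + 0.4160·(-3) = -2.3575.
u_2 = w_2 + 2.3575·q_1 = (0.9808, 0.6923, -0.0192, 1.9808, -2.0192).
‖u_2‖ = 3.0728, so q_2 = (0.3192, 0.2253, -0.0063, 0.6446, -0.6571).
q_1·w_3 = 0.4160·(-3) + (-0.5547)·1 + 0.4160·0 + 0.4160·3 + 0.4160·0 = -0.5547; q_2·w_3 = 0.3192·(-3) + 0.2253·1 + (-0.0063)·0 + 0.6446·3 + (-0.6571)·0 = 1.2016.
u_3 = w_3 + 0.5547·q_1 − 1.2016·q_2 = (-3.1527, 0.4216, 0.2383, 2.4562, 1.0204).
‖u_3‖ = 4.1531, so q_3 = (-0.7591, 0.1015, 0.0574, 0.5914, 0.2457).
q_1·w_4 = 0.4160·(-2) + (-0.5547)·(-1) + 0.4160·(-4) + 0.4160·(-4) + 0.4160·4 = -1.9415; q_2·w_4 = 0.3192·(-2) + 0.2253·(-1) + (-0.0063)·(-4) + 0.6446·(-4) + (-0.6571)·4 = -6.0455; q_3·w_4 = (-0.7591)·(-2) + 0.1015·(-1) + 0.0574·(-4) + 0.5914·(-4) + 0.2457·4 = -0.1957.
u_4 = w_4 + 1.9415·q_1 + 6.0455·q_2 + 0.1957·q_3 = (0.5887, -0.6950, -3.2189, 0.8204, 0.8831).
‖u_4‖ = 3.5558, so q_4 = (0.1656, -0.1955, -0.9052, 0.2307, 0.2484).

Q = [[0.4160, 0.3192, -0.7591, 0.1656], [-0.5547, 0.2253, 0.1015, -0.1955], [0.4160, -0.0063, 0.0574, -0.9052], [0.4160, 0.6446, 0.5914, 0.2307], [0.4160, -0.6571, 0.2457, 0.2484]], R = [[7.2111, -2.3575, -0.5547, -1.9415], [0.0000, 3.0728, 1.2016, -6.0455], [0.0000, 0.0000, 4.1531, -0.1957], [0.0000, 0.0000, 0.0000, 3.5558]]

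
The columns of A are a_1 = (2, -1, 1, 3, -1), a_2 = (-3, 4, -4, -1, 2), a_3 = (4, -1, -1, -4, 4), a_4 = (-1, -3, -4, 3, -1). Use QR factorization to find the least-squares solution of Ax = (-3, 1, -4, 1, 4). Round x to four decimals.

x = (0.1432, 0.8239, 0.1899, 0.4116)

a_1 = (2, -1, 1, 3, -1); ‖a_1‖ = 4.0000, so q_1 = (0.5000, -0.2500, 0.2500, 0.7500, -0.2500).
q_1·a_2 = 0.5000·(-3) + (-0.2500)·4 + 0.2500·(-4) + 0.7500·(-1) + (-0.2500)·2 = -4.7500.
u_2 = a_2 + 4.7500·q_1 = (-0.6250, 2.8125, -2.8125, 2.5625, 0.8125).
‖u_2‖ = 4.8412, so q_2 = (-0.1291, 0.5809, -0.5809, 0.5293, 0.1678).
q_1·a_3 = 0.5000·4 + (-0.2500)·(-1) + 0.2500·(-1) + 0.7500·(-4) + (-0.2500)·4 = -2.0000; q_2·a_3 = (-0.1291)·4 + 0.5809·(-1) + (-0.5809)·(-1) + 0.5293·(-4) + 0.1678·4 = -1.9623.
u_3 = a_3 + 2.0000·q_1 + 1.9623·q_2 = (4.7467, -0.3600, -1.6400, -1.4613, 3.8293).
‖u_3‖ = 6.4923, so q_3 = (0.7311, -0.0555, -0.2526, -0.2251, 0.5898).
q_1·a_4 = 0.5000·(-1) + (-0.2500)·(-3) + 0.2500·(-4) + 0.7500·3 + (-0.2500)·(-1) = 1.7500; q_2·a_4 = (-0.1291)·(-1) + 0.5809·(-3) + (-0.5809)·(-4) + 0.5293·3 + 0.1678·(-1) = 2.1301; q_3·a_4 = 0.7311·(-1) + (-0.0555)·(-3) + (-0.2526)·(-4) + (-0.2251)·3 + 0.5898·(-1) = -0.8194.
u_4 = a_4 − 1.7500·q_1 − 2.1301·q_2 + 0.8194·q_3 = (-1.0009, -3.8454, -3.4070, 0.3756, -0.4367).
‖u_4‖ = 5.2658, so q_4 = (-0.1901, -0.7303, -0.6470, 0.0713, -0.0829).
Qᵀb = (-3.0000, 4.4927, 0.8958, 2.1676).
Back-substitute: x_4 = 2.1676/5.2658 = 0.4116.
x_3 = (0.8958 + 0.8194·0.4116)/6.4923 = 0.1899.
x_2 = (4.4927 + 1.9623·0.1899 − 2.1301·0.4116)/4.8412 = 0.8239.
x_1 = (-3.0000 + 4.7500·0.8239 + 2.0000·0.1899 − 1.7500·0.4116)/4.0000 = 0.1432.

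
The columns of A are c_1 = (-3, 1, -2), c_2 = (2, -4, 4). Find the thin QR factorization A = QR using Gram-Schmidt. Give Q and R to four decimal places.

c_1 = (-3, 1, -2); ‖c_1‖ = 3.7417, so e_1 = (-0.8018, 0.2673, -0.5345).
e_1·c_2 = (-0.8018)·2 + 0.2673·(-4) + (-0.5345)·4 = -4.8107.
u_2 = c_2 + 4.8107·e_1 = (-1.8571, -2.7143, 1.4286).
‖u_2‖ = 3.5857, so e_2 = (-0.5179, -0.7570, 0.3984).

Q = [[-0.8018, -0.5179], [0.2673, -0.7570], [-0.5345, 0.3984]], R = [[3.7417, -4.8107], [0.0000, 3.5857]]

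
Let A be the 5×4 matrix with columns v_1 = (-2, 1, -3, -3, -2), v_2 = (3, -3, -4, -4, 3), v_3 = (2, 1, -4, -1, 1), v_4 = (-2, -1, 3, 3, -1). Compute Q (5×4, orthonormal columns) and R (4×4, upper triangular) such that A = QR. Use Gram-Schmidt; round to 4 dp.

q_1 = v_1/‖v_1‖ = (-2, 1, -3, -3, -2)/5.1962 = (-0.3849, 0.1925, -0.5774, -0.5774, -0.3849).
r_{12} = q_1·v_2 = 1.7321.
u_2 = v_2 − 1.7321·q_1 = (3.6667, -3.3333, -3.0000, -3.0000, 3.6667).
‖u_2‖ = 7.4833, so q_2 = (0.4900, -0.4454, -0.4009, -0.4009, 0.4900).
r_{13} = q_1·v_3 = 1.9245; r_{23} = q_2·v_3 = 3.0290.
u_3 = v_3 − 1.9245·q_1 − 3.0290·q_2 = (1.2566, 1.9788, -1.6746, 1.3254, 0.2566).
‖u_3‖ = 3.1815, so q_3 = (0.3950, 0.6220, -0.5264, 0.4166, 0.0807).
r_{14} = q_1·v_4 = -2.5019; r_{24} = q_2·v_4 = -3.4299; r_{34} = q_3·v_4 = -1.8219.
u_4 = v_4 + 2.5019·q_1 + 3.4299·q_2 + 1.8219·q_3 = (-0.5628, -0.9131, -0.7784, 0.9396, -0.1355).
‖u_4‖ = 1.6302, so q_4 = (-0.3452, -0.5601, -0.4775, 0.5763, -0.0831).

Q = [[-0.3849, 0.4900, 0.3950, -0.3452], [0.1925, -0.4454, 0.6220, -0.5601], [-0.5774, -0.4009, -0.5264, -0.4775], [-0.5774, -0.4009, 0.4166, 0.5763], [-0.3849, 0.4900, 0.0807, -0.0831]], R = [[5.1962, 1.7321, 1.9245, -2.5019], [0.0000, 7.4833, 3.0290, -3.4299], [0.0000, 0.0000, 3.1815, -1.8219], [0.0000, 0.0000, 0.0000, 1.6302]]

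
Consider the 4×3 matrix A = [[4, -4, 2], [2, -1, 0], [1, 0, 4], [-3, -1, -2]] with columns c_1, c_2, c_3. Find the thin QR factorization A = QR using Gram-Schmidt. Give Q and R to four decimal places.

q_1 = c_1/‖c_1‖ = (4, 2, 1, -3)/5.4772 = (0.7303, 0.3651, 0.1826, -0.5477).
r_{12} = q_1·c_2 = -2.7386.
u_2 = c_2 + 2.7386·q_1 = (-2.0000, 0.0000, 0.5000, -2.5000).
‖u_2‖ = 3.2404, so q_2 = (-0.6172, 0.0000, 0.1543, -0.7715).
r_{13} = q_1·c_3 = 3.2863; r_{23} = q_2·c_3 = 0.9258.
u_3 = c_3 − 3.2863·q_1 − 0.9258·q_2 = (0.1714, -1.2000, 3.2571, 0.5143).
‖u_3‖ = 3.5132, so q_3 = (0.0488, -0.3416, 0.9271, 0.1464).

Q = [[0.7303, -0.6172, 0.0488], [0.3651, 0.0000, -0.3416], [0.1826, 0.1543, 0.9271], [-0.5477, -0.7715, 0.1464]], R = [[5.4772, -2.7386, 3.2863], [0.0000, 3.2404, 0.9258], [0.0000, 0.0000, 3.5132]]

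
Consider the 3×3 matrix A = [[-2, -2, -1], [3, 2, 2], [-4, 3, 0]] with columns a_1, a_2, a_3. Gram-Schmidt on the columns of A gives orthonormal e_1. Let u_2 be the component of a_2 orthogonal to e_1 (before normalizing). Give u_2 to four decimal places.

u_2 = (-2.1379, 2.2069, 2.7241)

a_1 = (-2, 3, -4); ‖a_1‖ = 5.3852, so e_1 = (-0.3714, 0.5571, -0.7428).
e_1·a_2 = (-0.3714)·(-2) + 0.5571·2 + (-0.7428)·3 = -0.3714.
u_2 = a_2 + 0.3714·e_1 = (-2.1379, 2.2069, 2.7241).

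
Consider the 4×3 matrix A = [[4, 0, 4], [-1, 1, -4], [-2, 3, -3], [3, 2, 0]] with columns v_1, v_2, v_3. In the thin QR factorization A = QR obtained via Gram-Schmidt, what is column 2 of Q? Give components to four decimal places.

v_1 = (4, -1, -2, 3); ‖v_1‖ = 5.4772, so e_1 = (0.7303, -0.1826, -0.3651, 0.5477).
e_1·v_2 = 0.7303·0 + (-0.1826)·1 + (-0.3651)·3 + 0.5477·2 = -0.1826.
u_2 = v_2 + 0.1826·e_1 = (0.1333, 0.9667, 2.9333, 2.1000).
‖u_2‖ = 3.7372, so e_2 = (0.0357, 0.2587, 0.7849, 0.5619).

e_2 = (0.0357, 0.2587, 0.7849, 0.5619)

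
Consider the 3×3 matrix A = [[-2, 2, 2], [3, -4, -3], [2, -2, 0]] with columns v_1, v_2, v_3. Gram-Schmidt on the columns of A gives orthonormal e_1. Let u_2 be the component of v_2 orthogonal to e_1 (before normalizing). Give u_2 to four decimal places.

v_1 = (-2, 3, 2); ‖v_1‖ = 4.1231, so e_1 = (-0.4851, 0.7276, 0.4851).
e_1·v_2 = (-0.4851)·2 + 0.7276·(-4) + 0.4851·(-2) = -4.8507.
u_2 = v_2 + 4.8507·e_1 = (-0.3529, -0.4706, 0.3529).

u_2 = (-0.3529, -0.4706, 0.3529)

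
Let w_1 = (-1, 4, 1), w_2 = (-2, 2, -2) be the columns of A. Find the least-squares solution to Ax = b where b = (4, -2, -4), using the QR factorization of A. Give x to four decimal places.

x = (-1.0526, 0.3684)

w_1 = (-1, 4, 1); ‖w_1‖ = 4.2426, so q_1 = (-0.2357, 0.9428, 0.2357).
q_1·w_2 = (-0.2357)·(-2) + 0.9428·2 + 0.2357·(-2) = 1.8856.
u_2 = w_2 − 1.8856·q_1 = (-1.5556, 0.2222, -2.4444).
‖u_2‖ = 2.9059, so q_2 = (-0.5353, 0.0765, -0.8412).
Qᵀb = (-3.7712, 1.0706).
Back-substitute: x_2 = 1.0706/2.9059 = 0.3684.
x_1 = (-3.7712 − 1.8856·0.3684)/4.2426 = -1.0526.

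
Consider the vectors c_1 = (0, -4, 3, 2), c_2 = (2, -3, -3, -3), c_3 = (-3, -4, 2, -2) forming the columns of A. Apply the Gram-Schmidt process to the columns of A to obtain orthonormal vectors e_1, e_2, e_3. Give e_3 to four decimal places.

c_1 = (0, -4, 3, 2); ‖c_1‖ = 5.3852, so e_1 = (0.0000, -0.7428, 0.5571, 0.3714).
e_1·c_2 = 0.0000·2 + (-0.7428)·(-3) + 0.5571·(-3) + 0.3714·(-3) = -0.5571.
u_2 = c_2 + 0.5571·e_1 = (2.0000, -3.4138, -2.6897, -2.7931).
‖u_2‖ = 5.5398, so e_2 = (0.3610, -0.6162, -0.4855, -0.5042).
e_1·c_3 = 0.0000·(-3) + (-0.7428)·(-4) + 0.5571·2 + 0.3714·(-2) = 3.3425; e_2·c_3 = 0.3610·(-3) + (-0.6162)·(-4) + (-0.4855)·2 + (-0.5042)·(-2) = 1.4192.
u_3 = c_3 − 3.3425·e_1 − 1.4192·e_2 = (-3.5124, -0.6427, 0.8270, -2.5258).
‖u_3‖ = 4.4512, so e_3 = (-0.7891, -0.1444, 0.1858, -0.5674).

e_3 = (-0.7891, -0.1444, 0.1858, -0.5674)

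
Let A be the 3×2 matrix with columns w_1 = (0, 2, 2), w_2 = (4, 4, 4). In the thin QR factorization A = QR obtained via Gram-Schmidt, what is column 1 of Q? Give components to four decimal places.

q_1 = w_1/‖w_1‖ = (0, 2, 2)/2.8284 = (0.0000, 0.7071, 0.7071).

q_1 = (0.0000, 0.7071, 0.7071)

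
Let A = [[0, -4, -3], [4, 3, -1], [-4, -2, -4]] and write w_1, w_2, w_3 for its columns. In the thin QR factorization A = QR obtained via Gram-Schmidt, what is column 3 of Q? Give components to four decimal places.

q_3 = (-0.1741, -0.6963, -0.6963)

w_1 = (0, 4, -4); ‖w_1‖ = 5.6569, so q_1 = (0.0000, 0.7071, -0.7071).
q_1·w_2 = 0.0000·(-4) + 0.7071·3 + (-0.7071)·(-2) = 3.5355.
u_2 = w_2 − 3.5355·q_1 = (-4.0000, 0.5000, 0.5000).
‖u_2‖ = 4.0620, so q_2 = (-0.9847, 0.1231, 0.1231).
q_1·w_3 = 0.0000·(-3) + 0.7071·(-1) + (-0.7071)·(-4) = 2.1213; q_2·w_3 = (-0.9847)·(-3) + 0.1231·(-1) + 0.1231·(-4) = 2.3387.
u_3 = w_3 − 2.1213·q_1 − 2.3387·q_2 = (-0.6970, -2.7879, -2.7879).
‖u_3‖ = 4.0038, so q_3 = (-0.1741, -0.6963, -0.6963).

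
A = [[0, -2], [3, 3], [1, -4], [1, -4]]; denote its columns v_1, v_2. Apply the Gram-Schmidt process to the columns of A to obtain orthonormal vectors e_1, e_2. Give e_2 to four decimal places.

e_2 = (-0.2984, 0.4070, -0.6105, -0.6105)

v_1 = (0, 3, 1, 1); ‖v_1‖ = 3.3166, so e_1 = (0.0000, 0.9045, 0.3015, 0.3015).
e_1·v_2 = 0.0000·(-2) + 0.9045·3 + 0.3015·(-4) + 0.3015·(-4) = 0.3015.
u_2 = v_2 − 0.3015·e_1 = (-2.0000, 2.7273, -4.0909, -4.0909).
‖u_2‖ = 6.7014, so e_2 = (-0.2984, 0.4070, -0.6105, -0.6105).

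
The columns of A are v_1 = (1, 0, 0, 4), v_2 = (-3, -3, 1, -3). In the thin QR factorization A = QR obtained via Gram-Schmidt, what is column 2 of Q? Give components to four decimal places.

q_2 = (-0.5511, -0.7807, 0.2602, 0.1378)

v_1 = (1, 0, 0, 4); ‖v_1‖ = 4.1231, so q_1 = (0.2425, 0.0000, 0.0000, 0.9701).
q_1·v_2 = 0.2425·(-3) + 0.0000·(-3) + 0.0000·1 + 0.9701·(-3) = -3.6380.
u_2 = v_2 + 3.6380·q_1 = (-2.1176, -3.0000, 1.0000, 0.5294).
‖u_2‖ = 3.8425, so q_2 = (-0.5511, -0.7807, 0.2602, 0.1378).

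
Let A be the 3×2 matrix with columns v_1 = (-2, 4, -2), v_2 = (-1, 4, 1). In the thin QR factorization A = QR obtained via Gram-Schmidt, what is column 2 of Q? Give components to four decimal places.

v_1 = (-2, 4, -2); ‖v_1‖ = 4.8990, so e_1 = (-0.4082, 0.8165, -0.4082).
e_1·v_2 = (-0.4082)·(-1) + 0.8165·4 + (-0.4082)·1 = 3.2660.
u_2 = v_2 − 3.2660·e_1 = (0.3333, 1.3333, 2.3333).
‖u_2‖ = 2.7080, so e_2 = (0.1231, 0.4924, 0.8616).

e_2 = (0.1231, 0.4924, 0.8616)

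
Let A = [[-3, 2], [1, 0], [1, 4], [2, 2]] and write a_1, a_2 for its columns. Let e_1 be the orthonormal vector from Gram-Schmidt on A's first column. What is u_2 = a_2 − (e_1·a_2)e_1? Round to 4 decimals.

e_1 = a_1/‖a_1‖ = (-3, 1, 1, 2)/3.8730 = (-0.7746, 0.2582, 0.2582, 0.5164).
r_{12} = e_1·a_2 = 0.5164.
u_2 = a_2 − 0.5164·e_1 = (2.4000, -0.1333, 3.8667, 1.7333).

u_2 = (2.4000, -0.1333, 3.8667, 1.7333)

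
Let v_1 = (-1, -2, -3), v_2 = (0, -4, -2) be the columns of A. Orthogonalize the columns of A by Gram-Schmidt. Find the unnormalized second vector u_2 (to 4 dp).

u_2 = (1.0000, -2.0000, 1.0000)

v_1 = (-1, -2, -3); ‖v_1‖ = 3.7417, so q_1 = (-0.2673, -0.5345, -0.8018).
q_1·v_2 = (-0.2673)·0 + (-0.5345)·(-4) + (-0.8018)·(-2) = 3.7417.
u_2 = v_2 − 3.7417·q_1 = (1.0000, -2.0000, 1.0000).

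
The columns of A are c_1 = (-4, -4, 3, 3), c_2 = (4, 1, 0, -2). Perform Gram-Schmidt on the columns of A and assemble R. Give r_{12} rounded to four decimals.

c_1 = (-4, -4, 3, 3); ‖c_1‖ = 7.0711, so q_1 = (-0.5657, -0.5657, 0.4243, 0.4243).
r_{12} = q_1·c_2 = -3.6770.

r_{12} = -3.6770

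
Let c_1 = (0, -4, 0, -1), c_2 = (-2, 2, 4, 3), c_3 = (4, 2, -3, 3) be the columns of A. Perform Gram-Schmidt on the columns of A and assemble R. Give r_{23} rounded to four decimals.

c_1 = (0, -4, 0, -1); ‖c_1‖ = 4.1231, so e_1 = (0.0000, -0.9701, 0.0000, -0.2425).
e_1·c_2 = 0.0000·(-2) + (-0.9701)·2 + 0.0000·4 + (-0.2425)·3 = -2.6679.
u_2 = c_2 + 2.6679·e_1 = (-2.0000, -0.5882, 4.0000, 2.3529).
‖u_2‖ = 5.0875, so e_2 = (-0.3931, -0.1156, 0.7862, 0.4625).
r_{23} = e_2·c_3 = -2.7750.

r_{23} = -2.7750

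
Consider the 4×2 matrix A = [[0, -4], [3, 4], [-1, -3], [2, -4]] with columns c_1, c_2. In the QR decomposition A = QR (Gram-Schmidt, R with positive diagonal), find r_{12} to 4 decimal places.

e_1 = c_1/‖c_1‖ = (0, 3, -1, 2)/3.7417 = (0.0000, 0.8018, -0.2673, 0.5345).
r_{12} = e_1·c_2 = 1.8708.

r_{12} = 1.8708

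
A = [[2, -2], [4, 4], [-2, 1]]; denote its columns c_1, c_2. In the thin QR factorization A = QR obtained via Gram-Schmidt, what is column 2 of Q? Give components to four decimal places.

c_1 = (2, 4, -2); ‖c_1‖ = 4.8990, so q_1 = (0.4082, 0.8165, -0.4082).
q_1·c_2 = 0.4082·(-2) + 0.8165·4 + (-0.4082)·1 = 2.0412.
u_2 = c_2 − 2.0412·q_1 = (-2.8333, 2.3333, 1.8333).
‖u_2‖ = 4.1028, so q_2 = (-0.6906, 0.5687, 0.4468).

q_2 = (-0.6906, 0.5687, 0.4468)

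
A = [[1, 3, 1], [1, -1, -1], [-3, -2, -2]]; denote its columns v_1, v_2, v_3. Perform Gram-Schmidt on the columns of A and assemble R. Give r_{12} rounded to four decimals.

r_{12} = 2.4121

v_1 = (1, 1, -3); ‖v_1‖ = 3.3166, so e_1 = (0.3015, 0.3015, -0.9045).
r_{12} = e_1·v_2 = 2.4121.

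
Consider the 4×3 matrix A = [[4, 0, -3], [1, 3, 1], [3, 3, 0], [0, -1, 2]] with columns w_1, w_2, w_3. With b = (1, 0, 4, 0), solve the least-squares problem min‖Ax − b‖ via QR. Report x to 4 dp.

w_1 = (4, 1, 3, 0); ‖w_1‖ = 5.0990, so e_1 = (0.7845, 0.1961, 0.5883, 0.0000).
e_1·w_2 = 0.7845·0 + 0.1961·3 + 0.5883·3 + 0.0000·(-1) = 2.3534.
u_2 = w_2 − 2.3534·e_1 = (-1.8462, 2.5385, 1.6154, -1.0000).
‖u_2‖ = 3.6690, so e_2 = (-0.5032, 0.6919, 0.4403, -0.2726).
e_1·w_3 = 0.7845·(-3) + 0.1961·1 + 0.5883·0 + 0.0000·2 = -2.1573; e_2·w_3 = (-0.5032)·(-3) + 0.6919·1 + 0.4403·0 + (-0.2726)·2 = 1.6563.
u_3 = w_3 + 2.1573·e_1 − 1.6563·e_2 = (-0.4743, 0.2771, 0.5400, 2.4514).
‖u_3‖ = 2.5696, so e_3 = (-0.1846, 0.1079, 0.2101, 0.9540).
Qᵀb = (3.1379, 1.2579, 0.6560).
Back-substitute: x_3 = 0.6560/2.5696 = 0.2553.
x_2 = (1.2579 − 1.6563·0.2553)/3.6690 = 0.2276.
x_1 = (3.1379 − 2.3534·0.2276 + 2.1573·0.2553)/5.0990 = 0.6183.

x = (0.6183, 0.2276, 0.2553)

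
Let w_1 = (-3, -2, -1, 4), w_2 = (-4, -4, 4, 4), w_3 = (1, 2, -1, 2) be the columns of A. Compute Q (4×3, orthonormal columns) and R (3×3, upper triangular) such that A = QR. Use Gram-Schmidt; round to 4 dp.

Q = [[-0.5477, -0.1464, 0.3662], [-0.3651, -0.3416, 0.5916], [-0.1826, 0.9271, 0.3099], [0.7303, -0.0488, 0.6480]], R = [[5.4772, 5.8424, 0.3651], [0.0000, 5.4650, -1.8542], [0.0000, 0.0000, 2.5355]]

w_1 = (-3, -2, -1, 4); ‖w_1‖ = 5.4772, so e_1 = (-0.5477, -0.3651, -0.1826, 0.7303).
e_1·w_2 = (-0.5477)·(-4) + (-0.3651)·(-4) + (-0.1826)·4 + 0.7303·4 = 5.8424.
u_2 = w_2 − 5.8424·e_1 = (-0.8000, -1.8667, 5.0667, -0.2667).
‖u_2‖ = 5.4650, so e_2 = (-0.1464, -0.3416, 0.9271, -0.0488).
e_1·w_3 = (-0.5477)·1 + (-0.3651)·2 + (-0.1826)·(-1) + 0.7303·2 = 0.3651; e_2·w_3 = (-0.1464)·1 + (-0.3416)·2 + 0.9271·(-1) + (-0.0488)·2 = -1.8542.
u_3 = w_3 − 0.3651·e_1 + 1.8542·e_2 = (0.9286, 1.5000, 0.7857, 1.6429).
‖u_3‖ = 2.5355, so e_3 = (0.3662, 0.5916, 0.3099, 0.6480).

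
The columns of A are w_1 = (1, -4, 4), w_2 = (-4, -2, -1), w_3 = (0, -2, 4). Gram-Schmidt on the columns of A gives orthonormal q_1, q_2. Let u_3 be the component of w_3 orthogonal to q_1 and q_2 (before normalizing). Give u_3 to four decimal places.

u_3 = (-0.7273, 0.9091, 1.0909)

w_1 = (1, -4, 4); ‖w_1‖ = 5.7446, so q_1 = (0.1741, -0.6963, 0.6963).
q_1·w_2 = 0.1741·(-4) + (-0.6963)·(-2) + 0.6963·(-1) = 0.0000.
u_2 = w_2 + 0.0000·q_1 = (-4.0000, -2.0000, -1.0000).
‖u_2‖ = 4.5826, so q_2 = (-0.8729, -0.4364, -0.2182).
q_1·w_3 = 0.1741·0 + (-0.6963)·(-2) + 0.6963·4 = 4.1779; q_2·w_3 = (-0.8729)·0 + (-0.4364)·(-2) + (-0.2182)·4 = 0.0000.
u_3 = w_3 − 4.1779·q_1 + 0.0000·q_2 = (-0.7273, 0.9091, 1.0909).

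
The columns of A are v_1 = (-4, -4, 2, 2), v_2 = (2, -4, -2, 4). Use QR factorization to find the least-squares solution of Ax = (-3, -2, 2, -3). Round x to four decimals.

x = (0.6099, -0.5330)

q_1 = v_1/‖v_1‖ = (-4, -4, 2, 2)/6.3246 = (-0.6325, -0.6325, 0.3162, 0.3162).
r_{12} = q_1·v_2 = 1.8974.
u_2 = v_2 − 1.8974·q_1 = (3.2000, -2.8000, -2.6000, 3.4000).
‖u_2‖ = 6.0332, so q_2 = (0.5304, -0.4641, -0.4309, 0.5635).
Qᵀb = (2.8460, -3.2155).
Back-substitute: x_2 = -3.2155/6.0332 = -0.5330.
x_1 = (2.8460 − 1.8974·(-0.5330))/6.3246 = 0.6099.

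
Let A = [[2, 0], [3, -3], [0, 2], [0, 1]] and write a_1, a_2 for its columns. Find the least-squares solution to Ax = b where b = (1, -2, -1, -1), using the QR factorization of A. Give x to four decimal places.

a_1 = (2, 3, 0, 0); ‖a_1‖ = 3.6056, so q_1 = (0.5547, 0.8321, 0.0000, 0.0000).
q_1·a_2 = 0.5547·0 + 0.8321·(-3) + 0.0000·2 + 0.0000·1 = -2.4962.
u_2 = a_2 + 2.4962·q_1 = (1.3846, -0.9231, 2.0000, 1.0000).
‖u_2‖ = 2.7873, so q_2 = (0.4968, -0.3312, 0.7175, 0.3588).
Qᵀb = (-1.1094, 0.0828).
Back-substitute: x_2 = 0.0828/2.7873 = 0.0297.
x_1 = (-1.1094 + 2.4962·0.0297)/3.6056 = -0.2871.

x = (-0.2871, 0.0297)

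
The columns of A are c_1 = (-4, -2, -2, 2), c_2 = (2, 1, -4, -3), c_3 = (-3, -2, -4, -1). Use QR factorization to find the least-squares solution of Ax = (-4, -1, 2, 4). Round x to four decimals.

q_1 = c_1/‖c_1‖ = (-4, -2, -2, 2)/5.2915 = (-0.7559, -0.3780, -0.3780, 0.3780).
r_{12} = q_1·c_2 = -1.5119.
u_2 = c_2 + 1.5119·q_1 = (0.8571, 0.4286, -4.5714, -2.4286).
‖u_2‖ = 5.2644, so q_2 = (0.1628, 0.0814, -0.8684, -0.4613).
r_{13} = q_1·c_3 = 4.1576; r_{23} = q_2·c_3 = 3.2835.
u_3 = c_3 − 4.1576·q_1 − 3.2835·q_2 = (-0.3918, -0.6959, 0.4227, -1.0567).
‖u_3‖ = 1.3903, so q_3 = (-0.2818, -0.5005, 0.3040, -0.7600).
Qᵀb = (4.1576, -4.3147, -0.8045).
Back-substitute: x_3 = -0.8045/1.3903 = -0.5787.
x_2 = (-4.3147 − 3.2835·(-0.5787))/5.2644 = -0.4587.
x_1 = (4.1576 + 1.5119·(-0.4587) − 4.1576·(-0.5787))/5.2915 = 1.1093.

x = (1.1093, -0.4587, -0.5787)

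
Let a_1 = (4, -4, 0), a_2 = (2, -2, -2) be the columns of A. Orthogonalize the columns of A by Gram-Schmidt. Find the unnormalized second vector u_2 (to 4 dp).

u_2 = (0.0000, 0.0000, -2.0000)

a_1 = (4, -4, 0); ‖a_1‖ = 5.6569, so e_1 = (0.7071, -0.7071, 0.0000).
e_1·a_2 = 0.7071·2 + (-0.7071)·(-2) + 0.0000·(-2) = 2.8284.
u_2 = a_2 − 2.8284·e_1 = (0.0000, 0.0000, -2.0000).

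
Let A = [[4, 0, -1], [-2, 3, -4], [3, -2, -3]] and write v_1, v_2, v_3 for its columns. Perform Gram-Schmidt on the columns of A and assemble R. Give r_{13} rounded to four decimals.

v_1 = (4, -2, 3); ‖v_1‖ = 5.3852, so e_1 = (0.7428, -0.3714, 0.5571).
r_{13} = e_1·v_3 = -0.9285.

r_{13} = -0.9285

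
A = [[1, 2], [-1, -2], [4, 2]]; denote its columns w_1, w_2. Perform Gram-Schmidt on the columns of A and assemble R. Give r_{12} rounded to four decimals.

q_1 = w_1/‖w_1‖ = (1, -1, 4)/4.2426 = (0.2357, -0.2357, 0.9428).
r_{12} = q_1·w_2 = 2.8284.

r_{12} = 2.8284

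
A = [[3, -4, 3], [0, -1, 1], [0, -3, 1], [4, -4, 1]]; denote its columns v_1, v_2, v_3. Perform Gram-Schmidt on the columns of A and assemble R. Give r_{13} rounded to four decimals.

v_1 = (3, 0, 0, 4); ‖v_1‖ = 5.0000, so q_1 = (0.6000, 0.0000, 0.0000, 0.8000).
r_{13} = q_1·v_3 = 2.6000.

r_{13} = 2.6000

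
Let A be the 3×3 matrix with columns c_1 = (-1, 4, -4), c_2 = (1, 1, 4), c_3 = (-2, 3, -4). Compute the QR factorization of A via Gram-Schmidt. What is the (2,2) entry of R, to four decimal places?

r_{22} = 3.5887

c_1 = (-1, 4, -4); ‖c_1‖ = 5.7446, so e_1 = (-0.1741, 0.6963, -0.6963).
e_1·c_2 = (-0.1741)·1 + 0.6963·1 + (-0.6963)·4 = -2.2630.
u_2 = c_2 + 2.2630·e_1 = (0.6061, 2.5758, 2.4242).
r_{22} = ‖u_2‖ = 3.5887.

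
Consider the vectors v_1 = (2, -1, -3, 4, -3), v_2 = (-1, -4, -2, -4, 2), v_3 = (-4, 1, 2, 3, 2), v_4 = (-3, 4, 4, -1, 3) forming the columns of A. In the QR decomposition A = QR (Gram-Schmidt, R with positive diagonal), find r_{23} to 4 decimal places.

r_{23} = -2.5394

v_1 = (2, -1, -3, 4, -3); ‖v_1‖ = 6.2450, so q_1 = (0.3203, -0.1601, -0.4804, 0.6405, -0.4804).
q_1·v_2 = 0.3203·(-1) + (-0.1601)·(-4) + (-0.4804)·(-2) + 0.6405·(-4) + (-0.4804)·2 = -2.2418.
u_2 = v_2 + 2.2418·q_1 = (-0.2821, -4.3590, -3.0769, -2.5641, 0.9231).
‖u_2‖ = 5.9979, so q_2 = (-0.0470, -0.7268, -0.5130, -0.4275, 0.1539).
r_{23} = q_2·v_3 = -2.5394.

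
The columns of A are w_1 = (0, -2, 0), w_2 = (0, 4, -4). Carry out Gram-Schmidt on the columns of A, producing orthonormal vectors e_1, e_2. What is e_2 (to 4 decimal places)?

w_1 = (0, -2, 0); ‖w_1‖ = 2.0000, so e_1 = (0.0000, -1.0000, 0.0000).
e_1·w_2 = 0.0000·0 + (-1.0000)·4 + 0.0000·(-4) = -4.0000.
u_2 = w_2 + 4.0000·e_1 = (0.0000, 0.0000, -4.0000).
‖u_2‖ = 4.0000, so e_2 = (0.0000, 0.0000, -1.0000).

e_2 = (0.0000, 0.0000, -1.0000)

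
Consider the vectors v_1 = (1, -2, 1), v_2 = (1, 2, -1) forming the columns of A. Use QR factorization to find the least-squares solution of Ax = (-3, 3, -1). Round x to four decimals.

q_1 = v_1/‖v_1‖ = (1, -2, 1)/2.4495 = (0.4082, -0.8165, 0.4082).
r_{12} = q_1·v_2 = -1.6330.
u_2 = v_2 + 1.6330·q_1 = (1.6667, 0.6667, -0.3333).
‖u_2‖ = 1.8257, so q_2 = (0.9129, 0.3651, -0.1826).
Qᵀb = (-4.0825, -1.4606).
Back-substitute: x_2 = -1.4606/1.8257 = -0.8000.
x_1 = (-4.0825 + 1.6330·(-0.8000))/2.4495 = -2.2000.

x = (-2.2000, -0.8000)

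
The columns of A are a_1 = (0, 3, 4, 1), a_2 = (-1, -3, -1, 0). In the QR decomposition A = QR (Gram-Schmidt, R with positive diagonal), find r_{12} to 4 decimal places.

r_{12} = -2.5495

a_1 = (0, 3, 4, 1); ‖a_1‖ = 5.0990, so e_1 = (0.0000, 0.5883, 0.7845, 0.1961).
r_{12} = e_1·a_2 = -2.5495.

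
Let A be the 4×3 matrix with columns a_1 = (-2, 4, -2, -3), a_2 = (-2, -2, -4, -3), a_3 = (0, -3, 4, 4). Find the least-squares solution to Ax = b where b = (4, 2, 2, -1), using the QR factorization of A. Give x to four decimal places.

a_1 = (-2, 4, -2, -3); ‖a_1‖ = 5.7446, so q_1 = (-0.3482, 0.6963, -0.3482, -0.5222).
q_1·a_2 = (-0.3482)·(-2) + 0.6963·(-2) + (-0.3482)·(-4) + (-0.5222)·(-3) = 2.2630.
u_2 = a_2 − 2.2630·q_1 = (-1.2121, -3.5758, -3.2121, -1.8182).
‖u_2‖ = 5.2800, so q_2 = (-0.2296, -0.6772, -0.6084, -0.3444).
q_1·a_3 = (-0.3482)·0 + 0.6963·(-3) + (-0.3482)·4 + (-0.5222)·4 = -5.5705; q_2·a_3 = (-0.2296)·0 + (-0.6772)·(-3) + (-0.6084)·4 + (-0.3444)·4 = -1.7791.
u_3 = a_3 + 5.5705·q_1 + 1.7791·q_2 = (-2.3478, -0.3261, 0.9783, 0.4783).
‖u_3‖ = 2.6085, so q_3 = (-0.9001, -0.1250, 0.3750, 0.1833).
Qᵀb = (-0.1741, -3.1451, -3.2836).
Back-substitute: x_3 = -3.2836/2.6085 = -1.2588.
x_2 = (-3.1451 + 1.7791·(-1.2588))/5.2800 = -1.0198.
x_1 = (-0.1741 − 2.2630·(-1.0198) + 5.5705·(-1.2588))/5.7446 = -0.8492.

x = (-0.8492, -1.0198, -1.2588)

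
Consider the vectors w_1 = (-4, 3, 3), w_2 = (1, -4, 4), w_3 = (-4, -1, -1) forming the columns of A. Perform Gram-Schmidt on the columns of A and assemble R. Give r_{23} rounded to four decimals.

w_1 = (-4, 3, 3); ‖w_1‖ = 5.8310, so q_1 = (-0.6860, 0.5145, 0.5145).
q_1·w_2 = (-0.6860)·1 + 0.5145·(-4) + 0.5145·4 = -0.6860.
u_2 = w_2 + 0.6860·q_1 = (0.5294, -3.6471, 4.3529).
‖u_2‖ = 5.7035, so q_2 = (0.0928, -0.6394, 0.7632).
r_{23} = q_2·w_3 = -0.4951.

r_{23} = -0.4951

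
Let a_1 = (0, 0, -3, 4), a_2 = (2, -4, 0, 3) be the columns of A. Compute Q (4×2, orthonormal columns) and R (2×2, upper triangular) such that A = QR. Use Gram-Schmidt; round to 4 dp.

a_1 = (0, 0, -3, 4); ‖a_1‖ = 5.0000, so q_1 = (0.0000, 0.0000, -0.6000, 0.8000).
q_1·a_2 = 0.0000·2 + 0.0000·(-4) + (-0.6000)·0 + 0.8000·3 = 2.4000.
u_2 = a_2 − 2.4000·q_1 = (2.0000, -4.0000, 1.4400, 1.0800).
‖u_2‖ = 4.8208, so q_2 = (0.4149, -0.8297, 0.2987, 0.2240).

Q = [[0.0000, 0.4149], [0.0000, -0.8297], [-0.6000, 0.2987], [0.8000, 0.2240]], R = [[5.0000, 2.4000], [0.0000, 4.8208]]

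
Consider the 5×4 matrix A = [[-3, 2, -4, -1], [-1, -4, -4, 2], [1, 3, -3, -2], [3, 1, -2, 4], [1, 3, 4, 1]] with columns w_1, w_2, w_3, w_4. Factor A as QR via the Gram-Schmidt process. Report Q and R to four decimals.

w_1 = (-3, -1, 1, 3, 1); ‖w_1‖ = 4.5826, so q_1 = (-0.6547, -0.2182, 0.2182, 0.6547, 0.2182).
q_1·w_2 = (-0.6547)·2 + (-0.2182)·(-4) + 0.2182·3 + 0.6547·1 + 0.2182·3 = 1.5275.
u_2 = w_2 − 1.5275·q_1 = (3.0000, -3.6667, 2.6667, 0.0000, 2.6667).
‖u_2‖ = 6.0553, so q_2 = (0.4954, -0.6055, 0.4404, 0.0000, 0.4404).
q_1·w_3 = (-0.6547)·(-4) + (-0.2182)·(-4) + 0.2182·(-3) + 0.6547·(-2) + 0.2182·4 = 2.4004; q_2·w_3 = 0.4954·(-4) + (-0.6055)·(-4) + 0.4404·(-3) + (0.0000)·(-2) + 0.4404·4 = 0.8808.
u_3 = w_3 − 2.4004·q_1 − 0.8808·q_2 = (-2.8649, -2.9429, -3.9117, -3.5714, 3.0883).
‖u_3‖ = 7.3799, so q_3 = (-0.3882, -0.3988, -0.5300, -0.4839, 0.4185).
q_1·w_4 = (-0.6547)·(-1) + (-0.2182)·2 + 0.2182·(-2) + 0.6547·4 + 0.2182·1 = 2.6186; q_2·w_4 = 0.4954·(-1) + (-0.6055)·2 + 0.4404·(-2) + (0.0000)·4 + 0.4404·1 = -2.1469; q_3·w_4 = (-0.3882)·(-1) + (-0.3988)·2 + (-0.5300)·(-2) + (-0.4839)·4 + 0.4185·1 = -0.8665.
u_4 = w_4 − 2.6186·q_1 + 2.1469·q_2 + 0.8665·q_3 = (1.4415, 0.9259, -2.0853, 1.8664, 1.7366).
‖u_4‖ = 3.7125, so q_4 = (0.3883, 0.2494, -0.5617, 0.5027, 0.4678).

Q = [[-0.6547, 0.4954, -0.3882, 0.3883], [-0.2182, -0.6055, -0.3988, 0.2494], [0.2182, 0.4404, -0.5300, -0.5617], [0.6547, 0.0000, -0.4839, 0.5027], [0.2182, 0.4404, 0.4185, 0.4678]], R = [[4.5826, 1.5275, 2.4004, 2.6186], [0.0000, 6.0553, 0.8808, -2.1469], [0.0000, 0.0000, 7.3799, -0.8665], [0.0000, 0.0000, 0.0000, 3.7125]]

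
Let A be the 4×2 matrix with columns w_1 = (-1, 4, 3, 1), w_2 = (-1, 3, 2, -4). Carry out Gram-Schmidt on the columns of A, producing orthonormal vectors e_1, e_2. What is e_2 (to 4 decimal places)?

w_1 = (-1, 4, 3, 1); ‖w_1‖ = 5.1962, so e_1 = (-0.1925, 0.7698, 0.5774, 0.1925).
e_1·w_2 = (-0.1925)·(-1) + 0.7698·3 + 0.5774·2 + 0.1925·(-4) = 2.8868.
u_2 = w_2 − 2.8868·e_1 = (-0.4444, 0.7778, 0.3333, -4.5556).
‖u_2‖ = 4.6547, so e_2 = (-0.0955, 0.1671, 0.0716, -0.9787).

e_2 = (-0.0955, 0.1671, 0.0716, -0.9787)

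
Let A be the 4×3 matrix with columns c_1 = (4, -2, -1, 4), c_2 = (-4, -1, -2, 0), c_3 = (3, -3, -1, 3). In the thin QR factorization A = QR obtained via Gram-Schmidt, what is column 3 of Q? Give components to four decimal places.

c_1 = (4, -2, -1, 4); ‖c_1‖ = 6.0828, so e_1 = (0.6576, -0.3288, -0.1644, 0.6576).
e_1·c_2 = 0.6576·(-4) + (-0.3288)·(-1) + (-0.1644)·(-2) + 0.6576·0 = -1.9728.
u_2 = c_2 + 1.9728·e_1 = (-2.7027, -1.6486, -2.3243, 1.2973).
‖u_2‖ = 4.1362, so e_2 = (-0.6534, -0.3986, -0.5619, 0.3136).
e_1·c_3 = 0.6576·3 + (-0.3288)·(-3) + (-0.1644)·(-1) + 0.6576·3 = 5.0964; e_2·c_3 = (-0.6534)·3 + (-0.3986)·(-3) + (-0.5619)·(-1) + 0.3136·3 = 0.7384.
u_3 = c_3 − 5.0964·e_1 − 0.7384·e_2 = (0.1311, -1.0300, 0.2528, -0.5829).
‖u_3‖ = 1.2173, so e_3 = (0.1077, -0.8461, 0.2076, -0.4789).

e_3 = (0.1077, -0.8461, 0.2076, -0.4789)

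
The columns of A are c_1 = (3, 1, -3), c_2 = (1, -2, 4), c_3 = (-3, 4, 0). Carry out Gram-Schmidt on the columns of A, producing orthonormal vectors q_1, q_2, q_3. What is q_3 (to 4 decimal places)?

q_3 = (0.1200, 0.8996, 0.4198)

c_1 = (3, 1, -3); ‖c_1‖ = 4.3589, so q_1 = (0.6882, 0.2294, -0.6882).
q_1·c_2 = 0.6882·1 + 0.2294·(-2) + (-0.6882)·4 = -2.5236.
u_2 = c_2 + 2.5236·q_1 = (2.7368, -1.4211, 2.2632).
‖u_2‖ = 3.8251, so q_2 = (0.7155, -0.3715, 0.5917).
q_1·c_3 = 0.6882·(-3) + 0.2294·4 + (-0.6882)·0 = -1.1471; q_2·c_3 = 0.7155·(-3) + (-0.3715)·4 + 0.5917·0 = -3.6325.
u_3 = c_3 + 1.1471·q_1 + 3.6325·q_2 = (0.3885, 2.9137, 1.3597).
‖u_3‖ = 3.2387, so q_3 = (0.1200, 0.8996, 0.4198).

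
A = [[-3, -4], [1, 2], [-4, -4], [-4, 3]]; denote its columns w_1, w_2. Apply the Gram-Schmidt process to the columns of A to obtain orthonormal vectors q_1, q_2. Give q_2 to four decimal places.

q_2 = (-0.4445, 0.2573, -0.3743, 0.7720)

w_1 = (-3, 1, -4, -4); ‖w_1‖ = 6.4807, so q_1 = (-0.4629, 0.1543, -0.6172, -0.6172).
q_1·w_2 = (-0.4629)·(-4) + 0.1543·2 + (-0.6172)·(-4) + (-0.6172)·3 = 2.7775.
u_2 = w_2 − 2.7775·q_1 = (-2.7143, 1.5714, -2.2857, 4.7143).
‖u_2‖ = 6.1062, so q_2 = (-0.4445, 0.2573, -0.3743, 0.7720).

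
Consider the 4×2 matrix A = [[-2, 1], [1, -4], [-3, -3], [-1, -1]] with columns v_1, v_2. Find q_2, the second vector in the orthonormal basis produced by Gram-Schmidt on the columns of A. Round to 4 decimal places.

q_2 = (0.3011, -0.8378, -0.4320, -0.1440)

q_1 = v_1/‖v_1‖ = (-2, 1, -3, -1)/3.8730 = (-0.5164, 0.2582, -0.7746, -0.2582).
r_{12} = q_1·v_2 = 1.0328.
u_2 = v_2 − 1.0328·q_1 = (1.5333, -4.2667, -2.2000, -0.7333).
‖u_2‖ = 5.0925, so q_2 = (0.3011, -0.8378, -0.4320, -0.1440).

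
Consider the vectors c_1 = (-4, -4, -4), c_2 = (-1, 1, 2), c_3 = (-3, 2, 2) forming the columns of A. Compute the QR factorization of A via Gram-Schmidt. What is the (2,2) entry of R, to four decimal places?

q_1 = c_1/‖c_1‖ = (-4, -4, -4)/6.9282 = (-0.5774, -0.5774, -0.5774).
r_{12} = q_1·c_2 = -1.1547.
u_2 = c_2 + 1.1547·q_1 = (-1.6667, 0.3333, 1.3333).
r_{22} = ‖u_2‖ = 2.1602.

r_{22} = 2.1602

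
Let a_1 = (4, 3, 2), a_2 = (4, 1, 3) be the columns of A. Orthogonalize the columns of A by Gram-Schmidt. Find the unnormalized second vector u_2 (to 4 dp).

u_2 = (0.5517, -1.5862, 1.2759)

e_1 = a_1/‖a_1‖ = (4, 3, 2)/5.3852 = (0.7428, 0.5571, 0.3714).
r_{12} = e_1·a_2 = 4.6424.
u_2 = a_2 − 4.6424·e_1 = (0.5517, -1.5862, 1.2759).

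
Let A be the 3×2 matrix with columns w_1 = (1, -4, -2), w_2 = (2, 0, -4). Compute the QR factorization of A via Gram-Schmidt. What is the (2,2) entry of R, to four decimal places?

r_{22} = 3.9036

w_1 = (1, -4, -2); ‖w_1‖ = 4.5826, so q_1 = (0.2182, -0.8729, -0.4364).
q_1·w_2 = 0.2182·2 + (-0.8729)·0 + (-0.4364)·(-4) = 2.1822.
u_2 = w_2 − 2.1822·q_1 = (1.5238, 1.9048, -3.0476).
r_{22} = ‖u_2‖ = 3.9036.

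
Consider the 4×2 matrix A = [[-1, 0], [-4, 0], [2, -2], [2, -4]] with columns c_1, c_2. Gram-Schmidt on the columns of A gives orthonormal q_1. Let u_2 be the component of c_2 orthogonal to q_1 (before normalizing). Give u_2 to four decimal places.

q_1 = c_1/‖c_1‖ = (-1, -4, 2, 2)/5.0000 = (-0.2000, -0.8000, 0.4000, 0.4000).
r_{12} = q_1·c_2 = -2.4000.
u_2 = c_2 + 2.4000·q_1 = (-0.4800, -1.9200, -1.0400, -3.0400).

u_2 = (-0.4800, -1.9200, -1.0400, -3.0400)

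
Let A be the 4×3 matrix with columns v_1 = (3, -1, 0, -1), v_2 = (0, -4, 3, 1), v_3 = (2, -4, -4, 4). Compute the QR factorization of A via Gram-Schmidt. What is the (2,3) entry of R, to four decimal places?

r_{23} = 1.2681

q_1 = v_1/‖v_1‖ = (3, -1, 0, -1)/3.3166 = (0.9045, -0.3015, 0.0000, -0.3015).
r_{12} = q_1·v_2 = 0.9045.
u_2 = v_2 − 0.9045·q_1 = (-0.8182, -3.7273, 3.0000, 1.2727).
‖u_2‖ = 5.0181, so q_2 = (-0.1630, -0.7428, 0.5978, 0.2536).
r_{23} = q_2·v_3 = 1.2681.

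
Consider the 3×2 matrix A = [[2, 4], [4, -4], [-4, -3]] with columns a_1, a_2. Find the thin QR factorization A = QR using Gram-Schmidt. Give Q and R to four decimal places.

Q = [[0.3333, 0.5932], [0.6667, -0.6979], [-0.6667, -0.4013]], R = [[6.0000, 0.6667], [0.0000, 6.3683]]

e_1 = a_1/‖a_1‖ = (2, 4, -4)/6.0000 = (0.3333, 0.6667, -0.6667).
r_{12} = e_1·a_2 = 0.6667.
u_2 = a_2 − 0.6667·e_1 = (3.7778, -4.4444, -2.5556).
‖u_2‖ = 6.3683, so e_2 = (0.5932, -0.6979, -0.4013).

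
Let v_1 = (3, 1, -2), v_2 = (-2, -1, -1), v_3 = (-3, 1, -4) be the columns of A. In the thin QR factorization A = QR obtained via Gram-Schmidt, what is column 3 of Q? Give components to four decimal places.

v_1 = (3, 1, -2); ‖v_1‖ = 3.7417, so e_1 = (0.8018, 0.2673, -0.5345).
e_1·v_2 = 0.8018·(-2) + 0.2673·(-1) + (-0.5345)·(-1) = -1.3363.
u_2 = v_2 + 1.3363·e_1 = (-0.9286, -0.6429, -1.7143).
‖u_2‖ = 2.0529, so e_2 = (-0.4523, -0.3132, -0.8351).
e_1·v_3 = 0.8018·(-3) + 0.2673·1 + (-0.5345)·(-4) = 0.0000; e_2·v_3 = (-0.4523)·(-3) + (-0.3132)·1 + (-0.8351)·(-4) = 4.3841.
u_3 = v_3 + 0.0000·e_1 − 4.3841·e_2 = (-1.0169, 2.3729, -0.3390).
‖u_3‖ = 2.6038, so e_3 = (-0.3906, 0.9113, -0.1302).

e_3 = (-0.3906, 0.9113, -0.1302)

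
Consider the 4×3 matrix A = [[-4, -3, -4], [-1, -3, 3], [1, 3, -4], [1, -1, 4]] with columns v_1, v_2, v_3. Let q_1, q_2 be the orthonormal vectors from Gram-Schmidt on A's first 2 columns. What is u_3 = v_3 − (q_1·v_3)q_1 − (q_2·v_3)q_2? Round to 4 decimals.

q_1 = v_1/‖v_1‖ = (-4, -1, 1, 1)/4.3589 = (-0.9177, -0.2294, 0.2294, 0.2294).
r_{12} = q_1·v_2 = 3.9001.
u_2 = v_2 − 3.9001·q_1 = (0.5789, -2.1053, 2.1053, -1.8947).
‖u_2‖ = 3.5762, so q_2 = (0.1619, -0.5887, 0.5887, -0.5298).
r_{13} = q_1·v_3 = 2.9824; r_{23} = q_2·v_3 = -6.8876.
u_3 = v_3 − 2.9824·q_1 + 6.8876·q_2 = (-0.1481, -0.3704, -0.6296, -0.3333).

u_3 = (-0.1481, -0.3704, -0.6296, -0.3333)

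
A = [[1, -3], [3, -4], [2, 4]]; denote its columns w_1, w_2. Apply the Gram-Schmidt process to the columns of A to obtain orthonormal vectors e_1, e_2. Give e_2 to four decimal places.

e_2 = (-0.4082, -0.4082, 0.8165)

w_1 = (1, 3, 2); ‖w_1‖ = 3.7417, so e_1 = (0.2673, 0.8018, 0.5345).
e_1·w_2 = 0.2673·(-3) + 0.8018·(-4) + 0.5345·4 = -1.8708.
u_2 = w_2 + 1.8708·e_1 = (-2.5000, -2.5000, 5.0000).
‖u_2‖ = 6.1237, so e_2 = (-0.4082, -0.4082, 0.8165).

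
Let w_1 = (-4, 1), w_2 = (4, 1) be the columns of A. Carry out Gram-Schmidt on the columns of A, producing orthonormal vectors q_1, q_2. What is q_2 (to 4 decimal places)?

q_2 = (0.2425, 0.9701)

w_1 = (-4, 1); ‖w_1‖ = 4.1231, so q_1 = (-0.9701, 0.2425).
q_1·w_2 = (-0.9701)·4 + 0.2425·1 = -3.6380.
u_2 = w_2 + 3.6380·q_1 = (0.4706, 1.8824).
‖u_2‖ = 1.9403, so q_2 = (0.2425, 0.9701).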